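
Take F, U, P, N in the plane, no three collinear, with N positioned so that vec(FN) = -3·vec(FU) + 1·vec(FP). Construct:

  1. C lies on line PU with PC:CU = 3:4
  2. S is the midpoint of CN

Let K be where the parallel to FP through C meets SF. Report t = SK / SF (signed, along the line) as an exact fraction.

Assign F = (0, 0), U = (1, 0), P = (0, 1), N = (-3, 1) — the answer is frame-independent, so this choice is without loss of generality.
1. C lies on line PU with PC:CU = 3:4 ⇒ C = (3/7, 4/7)
2. S is the midpoint of CN ⇒ S = (-9/7, 11/14)
through C parallel to FP: direction (0, 1); meets SF at K = (3/7, -11/42)
K = S + t·(F−S) with t = 4/3

t = 4/3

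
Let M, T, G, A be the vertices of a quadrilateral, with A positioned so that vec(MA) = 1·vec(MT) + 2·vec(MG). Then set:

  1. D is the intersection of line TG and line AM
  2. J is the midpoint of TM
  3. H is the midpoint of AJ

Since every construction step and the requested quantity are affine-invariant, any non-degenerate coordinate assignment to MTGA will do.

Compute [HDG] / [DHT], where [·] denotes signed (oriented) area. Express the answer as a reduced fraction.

[HDG]:[DHT] = 1/2

Set M = (0, 0), T = (1, 0), G = (0, 1), A = (1, 2); any affine frame gives the same invariant.
1. D is the intersection of line TG and line AM ⇒ D = (1/3, 2/3)
2. J is the midpoint of TM ⇒ J = (1/2, 0)
3. H is the midpoint of AJ ⇒ H = (3/4, 1)
2·[HDG] = -1/4, 2·[DHT] = -1/2
[HDG]:[DHT] = -1/4:-1/2 = 1/2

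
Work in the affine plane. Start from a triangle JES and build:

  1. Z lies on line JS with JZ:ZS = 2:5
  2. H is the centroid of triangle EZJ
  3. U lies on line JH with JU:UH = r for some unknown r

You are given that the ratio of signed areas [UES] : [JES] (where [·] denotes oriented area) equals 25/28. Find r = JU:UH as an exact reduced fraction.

Set J = (0, 0), E = (1, 0), S = (0, 1); any affine frame gives the same invariant.
1. Z lies on line JS with JZ:ZS = 2:5 ⇒ Z = (0, 2/7)
2. H is the centroid of triangle EZJ ⇒ H = (1/3, 2/21)
3. With JU:UH = r, write λ = r/(r+1) so U = J + λ·(H−J); U is affine-linear in λ
Every point depending on U is an affine combination of U and λ-independent points, so each such coordinate is linear in λ; the λ² term in each signed area is a multiple of (H−J)×(H−J) = 0, so 2·[UES] and 2·[JES] are each linear in λ. Evaluating at λ=0 and λ=1:
  2·[UES] = -3/7·λ + 1,   2·[JES] = 1
So [UES]:[JES] = (-3/7·λ + 1) / (1). Setting this equal to 25/28:
  -3/7·λ + 1 = 25/28·(1)  ⇒  λ = 1/4
Then r = λ/(1−λ) = (1/4)/(3/4) = 1/3. Check: with r = 1/3, U = (1/12, 1/42) and [UES]:[JES] = 25/28 as required.

r = 1/3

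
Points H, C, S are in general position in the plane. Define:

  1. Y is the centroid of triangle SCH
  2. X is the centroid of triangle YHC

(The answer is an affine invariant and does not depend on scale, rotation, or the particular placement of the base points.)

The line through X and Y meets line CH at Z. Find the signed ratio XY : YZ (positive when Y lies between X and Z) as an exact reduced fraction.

XY:YZ = -2/3

Work in coordinates with H = (0, 0), C = (1, 0), S = (0, 1).
1. Y is the centroid of triangle SCH ⇒ Y = (1/3, 1/3)
2. X is the centroid of triangle YHC ⇒ X = (4/9, 1/9)
line XY meets CH at Z = (1/2, 0)
Y = X + t·(Z−X) with t = -2, so XY:YZ = -2:3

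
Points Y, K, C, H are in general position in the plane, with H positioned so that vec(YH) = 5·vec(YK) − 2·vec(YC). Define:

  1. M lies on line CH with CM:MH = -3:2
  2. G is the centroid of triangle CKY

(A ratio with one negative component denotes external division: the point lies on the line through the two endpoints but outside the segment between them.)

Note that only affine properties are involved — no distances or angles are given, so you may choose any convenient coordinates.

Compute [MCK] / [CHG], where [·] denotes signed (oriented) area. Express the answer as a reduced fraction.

[MCK]:[CHG] = -18/7

Work in coordinates with Y = (0, 0), K = (1, 0), C = (0, 1), H = (5, -2).
1. M lies on line CH with CM:MH = -3:2 ⇒ M = (15, -8)
2. G is the centroid of triangle CKY ⇒ G = (1/3, 1/3)
2·[MCK] = 6, 2·[CHG] = -7/3
[MCK]:[CHG] = 6:-7/3 = -18/7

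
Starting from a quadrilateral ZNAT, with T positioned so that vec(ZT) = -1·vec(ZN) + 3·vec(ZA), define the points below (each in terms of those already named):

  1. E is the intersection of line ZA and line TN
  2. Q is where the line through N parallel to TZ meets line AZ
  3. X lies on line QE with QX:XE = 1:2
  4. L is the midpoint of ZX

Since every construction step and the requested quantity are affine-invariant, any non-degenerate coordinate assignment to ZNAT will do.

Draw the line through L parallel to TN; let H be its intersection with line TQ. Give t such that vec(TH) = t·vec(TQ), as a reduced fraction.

t = -1/6

Assign Z = (0, 0), N = (1, 0), A = (0, 1), T = (-1, 3) — the answer is frame-independent, so this choice is without loss of generality.
1. E is the intersection of line ZA and line TN ⇒ E = (0, 3/2)
2. Q is where the line through N parallel to TZ meets line AZ ⇒ Q = (0, 3)
3. X lies on line QE with QX:XE = 1:2 ⇒ X = (0, 5/2)
4. L is the midpoint of ZX ⇒ L = (0, 5/4)
through L parallel to TN: direction (2, -3); meets TQ at H = (-7/6, 3)
H = T + t·(Q−T) with t = -1/6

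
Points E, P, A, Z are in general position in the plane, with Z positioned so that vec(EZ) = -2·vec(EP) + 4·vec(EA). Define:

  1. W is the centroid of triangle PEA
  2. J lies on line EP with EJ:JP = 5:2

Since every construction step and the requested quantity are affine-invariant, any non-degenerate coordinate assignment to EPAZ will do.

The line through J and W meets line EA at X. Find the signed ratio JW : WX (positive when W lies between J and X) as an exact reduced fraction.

JW:WX = 8/7

Set E = (0, 0), P = (1, 0), A = (0, 1), Z = (-2, 4); any affine frame gives the same invariant.
1. W is the centroid of triangle PEA ⇒ W = (1/3, 1/3)
2. J lies on line EP with EJ:JP = 5:2 ⇒ J = (5/7, 0)
line JW meets EA at X = (0, 5/8)
W = J + t·(X−J) with t = 8/15, so JW:WX = 8/15:7/15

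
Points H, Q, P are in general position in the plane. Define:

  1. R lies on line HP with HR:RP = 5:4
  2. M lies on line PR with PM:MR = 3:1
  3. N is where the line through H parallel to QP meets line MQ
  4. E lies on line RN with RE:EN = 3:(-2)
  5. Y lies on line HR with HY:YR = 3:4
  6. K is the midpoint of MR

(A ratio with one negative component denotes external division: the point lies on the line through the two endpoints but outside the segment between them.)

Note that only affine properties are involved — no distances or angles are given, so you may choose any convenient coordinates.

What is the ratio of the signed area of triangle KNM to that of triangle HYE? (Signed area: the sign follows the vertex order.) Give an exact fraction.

[KNM]:[HYE] = -7/90

Set H = (0, 0), Q = (1, 0), P = (0, 1); any affine frame gives the same invariant.
1. R lies on line HP with HR:RP = 5:4 ⇒ R = (0, 5/9)
2. M lies on line PR with PM:MR = 3:1 ⇒ M = (0, 2/3)
3. N is where the line through H parallel to QP meets line MQ ⇒ N = (-2, 2)
4. E lies on line RN with RE:EN = 3:(-2) ⇒ E = (-6, 44/9)
5. Y lies on line HR with HY:YR = 3:4 ⇒ Y = (0, 5/21)
6. K is the midpoint of MR ⇒ K = (0, 11/18)
2·[KNM] = -1/9, 2·[HYE] = 10/7
[KNM]:[HYE] = -1/9:10/7 = -7/90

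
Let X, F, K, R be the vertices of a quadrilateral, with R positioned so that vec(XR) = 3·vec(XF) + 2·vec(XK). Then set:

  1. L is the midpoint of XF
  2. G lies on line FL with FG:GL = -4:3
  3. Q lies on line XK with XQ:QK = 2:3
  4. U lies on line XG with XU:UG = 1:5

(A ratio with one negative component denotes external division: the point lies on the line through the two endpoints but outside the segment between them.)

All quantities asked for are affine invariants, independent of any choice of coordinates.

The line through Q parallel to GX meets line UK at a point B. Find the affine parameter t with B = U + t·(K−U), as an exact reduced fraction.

Work in coordinates with X = (0, 0), F = (1, 0), K = (0, 1), R = (3, 2).
1. L is the midpoint of XF ⇒ L = (1/2, 0)
2. G lies on line FL with FG:GL = -4:3 ⇒ G = (-1, 0)
3. Q lies on line XK with XQ:QK = 2:3 ⇒ Q = (0, 2/5)
4. U lies on line XG with XU:UG = 1:5 ⇒ U = (-1/6, 0)
through Q parallel to GX: direction (1, 0); meets UK at B = (-1/10, 2/5)
B = U + t·(K−U) with t = 2/5

t = 2/5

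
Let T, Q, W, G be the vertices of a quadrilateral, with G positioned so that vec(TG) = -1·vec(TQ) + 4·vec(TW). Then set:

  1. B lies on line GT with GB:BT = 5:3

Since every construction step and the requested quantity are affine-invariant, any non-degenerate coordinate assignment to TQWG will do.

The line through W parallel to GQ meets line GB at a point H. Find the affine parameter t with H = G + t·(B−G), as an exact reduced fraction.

t = 4/5

Set T = (0, 0), Q = (1, 0), W = (0, 1), G = (-1, 4); any affine frame gives the same invariant.
1. B lies on line GT with GB:BT = 5:3 ⇒ B = (-3/8, 3/2)
through W parallel to GQ: direction (2, -4); meets GB at H = (-1/2, 2)
H = G + t·(B−G) with t = 4/5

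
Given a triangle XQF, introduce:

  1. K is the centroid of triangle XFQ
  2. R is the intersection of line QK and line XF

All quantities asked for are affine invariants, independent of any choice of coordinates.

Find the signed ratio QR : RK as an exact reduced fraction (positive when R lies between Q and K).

Set X = (0, 0), Q = (1, 0), F = (0, 1); any affine frame gives the same invariant.
1. K is the centroid of triangle XFQ ⇒ K = (1/3, 1/3)
2. R is the intersection of line QK and line XF ⇒ R = (0, 1/2)
R = Q + t·(K−Q) with t = 3/2, so QR:RK = t:(1−t) = 3/2:-1/2

QR:RK = -3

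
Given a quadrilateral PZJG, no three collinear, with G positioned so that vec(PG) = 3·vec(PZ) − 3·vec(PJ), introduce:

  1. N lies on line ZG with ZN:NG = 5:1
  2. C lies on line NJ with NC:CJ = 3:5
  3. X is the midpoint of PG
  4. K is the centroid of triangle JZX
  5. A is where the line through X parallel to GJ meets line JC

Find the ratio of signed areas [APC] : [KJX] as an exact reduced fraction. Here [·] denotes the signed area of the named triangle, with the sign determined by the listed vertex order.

[APC]:[KJX] = 77

Set P = (0, 0), Z = (1, 0), J = (0, 1), G = (3, -3); any affine frame gives the same invariant.
1. N lies on line ZG with ZN:NG = 5:1 ⇒ N = (8/3, -5/2)
2. C lies on line NJ with NC:CJ = 3:5 ⇒ C = (5/3, -19/16)
3. X is the midpoint of PG ⇒ X = (3/2, -3/2)
4. K is the centroid of triangle JZX ⇒ K = (5/6, -1/6)
5. A is where the line through X parallel to GJ meets line JC ⇒ A = (-24, 65/2)
2·[APC] = 77/3, 2·[KJX] = 1/3
[APC]:[KJX] = 77/3:1/3 = 77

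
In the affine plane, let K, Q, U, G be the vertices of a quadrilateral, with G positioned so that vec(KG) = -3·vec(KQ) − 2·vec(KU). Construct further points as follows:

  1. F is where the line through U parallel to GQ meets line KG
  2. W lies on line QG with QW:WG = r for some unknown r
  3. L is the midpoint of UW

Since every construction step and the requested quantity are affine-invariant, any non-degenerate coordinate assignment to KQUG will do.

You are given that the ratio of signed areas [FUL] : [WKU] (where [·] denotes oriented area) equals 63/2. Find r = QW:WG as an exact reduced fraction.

r = 2/5

Set K = (0, 0), Q = (1, 0), U = (0, 1), G = (-3, -2); any affine frame gives the same invariant.
1. F is where the line through U parallel to GQ meets line KG ⇒ F = (6, 4)
2. With QW:WG = r, write λ = r/(r+1) so W = Q + λ·(G−Q); W is affine-linear in λ
3. L is the midpoint of UW ⇒ L is an affine combination of earlier points and hence also affine-linear in λ
Every point depending on W is an affine combination of W and λ-independent points, so each such coordinate is linear in λ; the λ² term in each signed area is a multiple of (G−Q)×(G−Q) = 0, so 2·[FUL] and 2·[WKU] are each linear in λ. Evaluating at λ=0 and λ=1:
  2·[FUL] = 9/2,   2·[WKU] = 4·λ − 1
So [FUL]:[WKU] = (9/2) / (4·λ − 1). Setting this equal to 63/2:
  9/2 = 63/2·(4·λ − 1)  ⇒  λ = 2/7
Then r = λ/(1−λ) = (2/7)/(5/7) = 2/5. Check: with r = 2/5, W = (-1/7, -4/7) and [FUL]:[WKU] = 63/2 as required.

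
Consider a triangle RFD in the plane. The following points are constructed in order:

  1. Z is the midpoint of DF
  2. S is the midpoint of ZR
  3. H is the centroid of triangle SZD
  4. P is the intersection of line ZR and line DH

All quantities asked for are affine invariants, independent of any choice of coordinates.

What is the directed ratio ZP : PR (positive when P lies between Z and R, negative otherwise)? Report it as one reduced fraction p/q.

Set R = (0, 0), F = (1, 0), D = (0, 1); any affine frame gives the same invariant.
1. Z is the midpoint of DF ⇒ Z = (1/2, 1/2)
2. S is the midpoint of ZR ⇒ S = (1/4, 1/4)
3. H is the centroid of triangle SZD ⇒ H = (1/4, 7/12)
4. P is the intersection of line ZR and line DH ⇒ P = (3/8, 3/8)
P = Z + t·(R−Z) with t = 1/4, so ZP:PR = t:(1−t) = 1/4:3/4

ZP:PR = 1/3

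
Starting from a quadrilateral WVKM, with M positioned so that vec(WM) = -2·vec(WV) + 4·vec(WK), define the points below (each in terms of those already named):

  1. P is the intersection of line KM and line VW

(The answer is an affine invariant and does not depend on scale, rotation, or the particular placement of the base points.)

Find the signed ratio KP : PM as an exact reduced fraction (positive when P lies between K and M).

Work in coordinates with W = (0, 0), V = (1, 0), K = (0, 1), M = (-2, 4).
1. P is the intersection of line KM and line VW ⇒ P = (2/3, 0)
P = K + t·(M−K) with t = -1/3, so KP:PM = t:(1−t) = -1/3:4/3

KP:PM = -1/4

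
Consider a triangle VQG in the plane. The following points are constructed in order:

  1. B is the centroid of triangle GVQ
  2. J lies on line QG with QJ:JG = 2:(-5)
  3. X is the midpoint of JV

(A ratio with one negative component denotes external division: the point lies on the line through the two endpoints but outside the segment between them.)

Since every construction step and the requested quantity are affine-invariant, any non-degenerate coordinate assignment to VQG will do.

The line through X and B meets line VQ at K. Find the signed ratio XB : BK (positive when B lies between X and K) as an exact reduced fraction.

Work in coordinates with V = (0, 0), Q = (1, 0), G = (0, 1).
1. B is the centroid of triangle GVQ ⇒ B = (1/3, 1/3)
2. J lies on line QG with QJ:JG = 2:(-5) ⇒ J = (5/3, -2/3)
3. X is the midpoint of JV ⇒ X = (5/6, -1/3)
line XB meets VQ at K = (7/12, 0)
B = X + t·(K−X) with t = 2, so XB:BK = 2:-1

XB:BK = -2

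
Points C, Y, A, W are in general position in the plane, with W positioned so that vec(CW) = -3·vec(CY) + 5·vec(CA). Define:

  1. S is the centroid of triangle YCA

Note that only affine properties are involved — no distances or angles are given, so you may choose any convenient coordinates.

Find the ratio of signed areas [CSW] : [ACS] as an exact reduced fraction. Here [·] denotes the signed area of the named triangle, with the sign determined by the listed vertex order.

[CSW]:[ACS] = 8

Set C = (0, 0), Y = (1, 0), A = (0, 1), W = (-3, 5); any affine frame gives the same invariant.
1. S is the centroid of triangle YCA ⇒ S = (1/3, 1/3)
2·[CSW] = 8/3, 2·[ACS] = 1/3
[CSW]:[ACS] = 8/3:1/3 = 8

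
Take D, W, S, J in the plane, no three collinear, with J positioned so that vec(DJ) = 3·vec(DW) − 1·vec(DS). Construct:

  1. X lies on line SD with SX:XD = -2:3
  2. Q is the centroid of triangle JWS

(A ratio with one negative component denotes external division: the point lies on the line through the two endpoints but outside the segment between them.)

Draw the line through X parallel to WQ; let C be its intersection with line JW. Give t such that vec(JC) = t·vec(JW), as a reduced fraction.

t = 4

Set D = (0, 0), W = (1, 0), S = (0, 1), J = (3, -1); any affine frame gives the same invariant.
1. X lies on line SD with SX:XD = -2:3 ⇒ X = (0, 3)
2. Q is the centroid of triangle JWS ⇒ Q = (4/3, 0)
through X parallel to WQ: direction (1/3, 0); meets JW at C = (-5, 3)
C = J + t·(W−J) with t = 4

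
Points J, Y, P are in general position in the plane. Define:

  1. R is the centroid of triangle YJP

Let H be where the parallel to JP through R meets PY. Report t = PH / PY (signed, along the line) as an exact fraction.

t = 1/3

Assign J = (0, 0), Y = (1, 0), P = (0, 1) — the answer is frame-independent, so this choice is without loss of generality.
1. R is the centroid of triangle YJP ⇒ R = (1/3, 1/3)
through R parallel to JP: direction (0, 1); meets PY at H = (1/3, 2/3)
H = P + t·(Y−P) with t = 1/3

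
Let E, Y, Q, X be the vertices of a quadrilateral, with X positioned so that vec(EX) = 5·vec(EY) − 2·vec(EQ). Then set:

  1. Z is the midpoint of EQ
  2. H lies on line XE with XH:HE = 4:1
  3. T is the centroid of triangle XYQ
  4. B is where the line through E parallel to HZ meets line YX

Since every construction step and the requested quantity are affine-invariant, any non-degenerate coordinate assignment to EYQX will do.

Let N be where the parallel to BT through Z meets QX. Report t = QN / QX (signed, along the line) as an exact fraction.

Assign E = (0, 0), Y = (1, 0), Q = (0, 1), X = (5, -2) — the answer is frame-independent, so this choice is without loss of generality.
1. Z is the midpoint of EQ ⇒ Z = (0, 1/2)
2. H lies on line XE with XH:HE = 4:1 ⇒ H = (1, -2/5)
3. T is the centroid of triangle XYQ ⇒ T = (2, -1/3)
4. B is where the line through E parallel to HZ meets line YX ⇒ B = (-5/4, 9/8)
through Z parallel to BT: direction (13/4, -35/24); meets QX at N = (195/59, -58/59)
N = Q + t·(X−Q) with t = 39/59

t = 39/59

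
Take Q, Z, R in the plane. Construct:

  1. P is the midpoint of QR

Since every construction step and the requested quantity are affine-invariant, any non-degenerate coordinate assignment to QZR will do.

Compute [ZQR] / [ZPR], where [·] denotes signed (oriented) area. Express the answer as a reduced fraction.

Assign Q = (0, 0), Z = (1, 0), R = (0, 1) — the answer is frame-independent, so this choice is without loss of generality.
1. P is the midpoint of QR ⇒ P = (0, 1/2)
2·[ZQR] = -1, 2·[ZPR] = -1/2
[ZQR]:[ZPR] = -1:-1/2 = 2

[ZQR]:[ZPR] = 2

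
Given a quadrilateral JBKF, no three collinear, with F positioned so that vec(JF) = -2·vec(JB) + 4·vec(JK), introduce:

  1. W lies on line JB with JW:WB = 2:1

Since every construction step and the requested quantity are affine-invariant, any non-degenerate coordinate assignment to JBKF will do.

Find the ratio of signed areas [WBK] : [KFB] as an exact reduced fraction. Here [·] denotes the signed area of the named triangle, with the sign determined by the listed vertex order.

Set J = (0, 0), B = (1, 0), K = (0, 1), F = (-2, 4); any affine frame gives the same invariant.
1. W lies on line JB with JW:WB = 2:1 ⇒ W = (2/3, 0)
2·[WBK] = 1/3, 2·[KFB] = -1
[WBK]:[KFB] = 1/3:-1 = -1/3

[WBK]:[KFB] = -1/3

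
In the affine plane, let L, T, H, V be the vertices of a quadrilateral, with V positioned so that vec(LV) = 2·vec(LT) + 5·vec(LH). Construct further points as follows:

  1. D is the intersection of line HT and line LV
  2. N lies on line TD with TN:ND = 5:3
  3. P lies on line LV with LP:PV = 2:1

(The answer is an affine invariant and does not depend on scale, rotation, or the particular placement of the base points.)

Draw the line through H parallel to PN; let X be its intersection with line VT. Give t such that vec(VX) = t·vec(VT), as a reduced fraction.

Work in coordinates with L = (0, 0), T = (1, 0), H = (0, 1), V = (2, 5).
1. D is the intersection of line HT and line LV ⇒ D = (2/7, 5/7)
2. N lies on line TD with TN:ND = 5:3 ⇒ N = (31/56, 25/56)
3. P lies on line LV with LP:PV = 2:1 ⇒ P = (4/3, 10/3)
through H parallel to PN: direction (-131/168, -485/168); meets VT at X = (393/85, 308/17)
X = V + t·(T−V) with t = -223/85

t = -223/85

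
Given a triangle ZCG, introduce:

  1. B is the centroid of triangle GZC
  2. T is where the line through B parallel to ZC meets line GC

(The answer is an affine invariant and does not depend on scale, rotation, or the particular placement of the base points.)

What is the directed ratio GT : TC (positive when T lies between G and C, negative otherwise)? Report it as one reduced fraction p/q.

GT:TC = 2

Choose coordinates Z = (0, 0), C = (1, 0), G = (0, 1).
1. B is the centroid of triangle GZC ⇒ B = (1/3, 1/3)
2. T is where the line through B parallel to ZC meets line GC ⇒ T = (2/3, 1/3)
T = G + t·(C−G) with t = 2/3, so GT:TC = t:(1−t) = 2/3:1/3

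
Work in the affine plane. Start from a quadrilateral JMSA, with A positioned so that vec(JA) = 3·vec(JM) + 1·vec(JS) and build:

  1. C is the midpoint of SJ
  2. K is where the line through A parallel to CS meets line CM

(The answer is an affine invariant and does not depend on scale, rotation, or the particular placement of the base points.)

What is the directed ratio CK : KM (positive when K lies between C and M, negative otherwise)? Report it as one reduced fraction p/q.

Set J = (0, 0), M = (1, 0), S = (0, 1), A = (3, 1); any affine frame gives the same invariant.
1. C is the midpoint of SJ ⇒ C = (0, 1/2)
2. K is where the line through A parallel to CS meets line CM ⇒ K = (3, -1)
K = C + t·(M−C) with t = 3, so CK:KM = t:(1−t) = 3:-2

CK:KM = -3/2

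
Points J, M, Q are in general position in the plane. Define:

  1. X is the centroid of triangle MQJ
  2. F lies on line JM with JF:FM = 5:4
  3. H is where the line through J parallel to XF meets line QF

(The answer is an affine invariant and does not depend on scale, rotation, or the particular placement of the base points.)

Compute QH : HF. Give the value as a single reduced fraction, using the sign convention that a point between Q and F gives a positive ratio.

Assign J = (0, 0), M = (1, 0), Q = (0, 1) — the answer is frame-independent, so this choice is without loss of generality.
1. X is the centroid of triangle MQJ ⇒ X = (1/3, 1/3)
2. F lies on line JM with JF:FM = 5:4 ⇒ F = (5/9, 0)
3. H is where the line through J parallel to XF meets line QF ⇒ H = (10/3, -5)
H = Q + t·(F−Q) with t = 6, so QH:HF = t:(1−t) = 6:-5

QH:HF = -6/5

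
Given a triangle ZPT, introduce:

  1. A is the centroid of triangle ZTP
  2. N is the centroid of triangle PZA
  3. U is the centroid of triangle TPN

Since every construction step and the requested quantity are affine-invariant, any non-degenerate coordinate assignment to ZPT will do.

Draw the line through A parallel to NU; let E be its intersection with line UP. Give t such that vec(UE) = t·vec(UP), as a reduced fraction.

Work in coordinates with Z = (0, 0), P = (1, 0), T = (0, 1).
1. A is the centroid of triangle ZTP ⇒ A = (1/3, 1/3)
2. N is the centroid of triangle PZA ⇒ N = (4/9, 1/9)
3. U is the centroid of triangle TPN ⇒ U = (13/27, 10/27)
through A parallel to NU: direction (1/27, 7/27); meets UP at E = (19/54, 25/54)
E = U + t·(P−U) with t = -1/4

t = -1/4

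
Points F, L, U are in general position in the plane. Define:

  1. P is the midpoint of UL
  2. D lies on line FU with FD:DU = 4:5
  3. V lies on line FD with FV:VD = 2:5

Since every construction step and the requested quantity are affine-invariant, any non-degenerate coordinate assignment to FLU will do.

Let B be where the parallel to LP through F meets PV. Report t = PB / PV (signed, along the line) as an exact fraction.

Set F = (0, 0), L = (1, 0), U = (0, 1); any affine frame gives the same invariant.
1. P is the midpoint of UL ⇒ P = (1/2, 1/2)
2. D lies on line FU with FD:DU = 4:5 ⇒ D = (0, 4/9)
3. V lies on line FD with FV:VD = 2:5 ⇒ V = (0, 8/63)
through F parallel to LP: direction (-1/2, 1/2); meets PV at B = (-4/55, 4/55)
B = P + t·(V−P) with t = 63/55

t = 63/55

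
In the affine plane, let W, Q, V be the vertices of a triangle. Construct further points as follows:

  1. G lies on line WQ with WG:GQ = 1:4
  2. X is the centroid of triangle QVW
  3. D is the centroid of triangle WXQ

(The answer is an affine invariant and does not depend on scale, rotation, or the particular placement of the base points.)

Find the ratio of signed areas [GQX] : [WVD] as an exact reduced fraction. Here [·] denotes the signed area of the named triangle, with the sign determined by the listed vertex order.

Set W = (0, 0), Q = (1, 0), V = (0, 1); any affine frame gives the same invariant.
1. G lies on line WQ with WG:GQ = 1:4 ⇒ G = (1/5, 0)
2. X is the centroid of triangle QVW ⇒ X = (1/3, 1/3)
3. D is the centroid of triangle WXQ ⇒ D = (4/9, 1/9)
2·[GQX] = 4/15, 2·[WVD] = -4/9
[GQX]:[WVD] = 4/15:-4/9 = -3/5

[GQX]:[WVD] = -3/5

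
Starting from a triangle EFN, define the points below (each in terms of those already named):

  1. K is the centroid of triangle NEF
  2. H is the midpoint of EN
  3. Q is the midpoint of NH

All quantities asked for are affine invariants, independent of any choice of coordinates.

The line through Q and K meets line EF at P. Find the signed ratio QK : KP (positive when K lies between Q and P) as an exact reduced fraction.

QK:KP = 5/4

Set E = (0, 0), F = (1, 0), N = (0, 1); any affine frame gives the same invariant.
1. K is the centroid of triangle NEF ⇒ K = (1/3, 1/3)
2. H is the midpoint of EN ⇒ H = (0, 1/2)
3. Q is the midpoint of NH ⇒ Q = (0, 3/4)
line QK meets EF at P = (3/5, 0)
K = Q + t·(P−Q) with t = 5/9, so QK:KP = 5/9:4/9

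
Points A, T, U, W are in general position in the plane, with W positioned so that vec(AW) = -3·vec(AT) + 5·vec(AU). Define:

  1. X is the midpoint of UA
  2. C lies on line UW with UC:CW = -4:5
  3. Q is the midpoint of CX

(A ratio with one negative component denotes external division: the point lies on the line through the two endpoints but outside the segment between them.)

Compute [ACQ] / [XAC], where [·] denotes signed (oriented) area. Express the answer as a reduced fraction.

[ACQ]:[XAC] = 1/2

Assign A = (0, 0), T = (1, 0), U = (0, 1), W = (-3, 5) — the answer is frame-independent, so this choice is without loss of generality.
1. X is the midpoint of UA ⇒ X = (0, 1/2)
2. C lies on line UW with UC:CW = -4:5 ⇒ C = (12, -15)
3. Q is the midpoint of CX ⇒ Q = (6, -29/4)
2·[ACQ] = 3, 2·[XAC] = 6
[ACQ]:[XAC] = 3:6 = 1/2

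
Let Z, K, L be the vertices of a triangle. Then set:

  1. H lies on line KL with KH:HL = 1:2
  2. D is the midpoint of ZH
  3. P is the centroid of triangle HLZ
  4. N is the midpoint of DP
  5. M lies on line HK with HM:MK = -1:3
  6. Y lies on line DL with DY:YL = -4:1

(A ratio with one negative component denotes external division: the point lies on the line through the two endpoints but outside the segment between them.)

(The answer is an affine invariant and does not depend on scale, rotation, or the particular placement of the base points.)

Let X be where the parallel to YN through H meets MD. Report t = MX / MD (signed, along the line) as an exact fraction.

t = -1/3

Choose coordinates Z = (0, 0), K = (1, 0), L = (0, 1).
1. H lies on line KL with KH:HL = 1:2 ⇒ H = (2/3, 1/3)
2. D is the midpoint of ZH ⇒ D = (1/3, 1/6)
3. P is the centroid of triangle HLZ ⇒ P = (2/9, 4/9)
4. N is the midpoint of DP ⇒ N = (5/18, 11/36)
5. M lies on line HK with HM:MK = -1:3 ⇒ M = (1/2, 1/2)
6. Y lies on line DL with DY:YL = -4:1 ⇒ Y = (-1/9, 23/18)
through H parallel to YN: direction (7/18, -35/36); meets MD at X = (5/9, 11/18)
X = M + t·(D−M) with t = -1/3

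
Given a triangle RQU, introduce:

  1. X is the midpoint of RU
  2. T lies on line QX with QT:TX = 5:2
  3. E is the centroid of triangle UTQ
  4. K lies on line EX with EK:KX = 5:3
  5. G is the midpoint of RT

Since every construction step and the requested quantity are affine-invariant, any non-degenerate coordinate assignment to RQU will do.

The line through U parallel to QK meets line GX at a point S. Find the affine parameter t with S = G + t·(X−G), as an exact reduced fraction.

Set R = (0, 0), Q = (1, 0), U = (0, 1); any affine frame gives the same invariant.
1. X is the midpoint of RU ⇒ X = (0, 1/2)
2. T lies on line QX with QT:TX = 5:2 ⇒ T = (2/7, 5/14)
3. E is the centroid of triangle UTQ ⇒ E = (3/7, 19/42)
4. K lies on line EX with EK:KX = 5:3 ⇒ K = (9/56, 27/56)
5. G is the midpoint of RT ⇒ G = (1/7, 5/28)
through U parallel to QK: direction (-47/56, 27/56); meets GX at S = (-94/315, 41/35)
S = G + t·(X−G) with t = 139/45

t = 139/45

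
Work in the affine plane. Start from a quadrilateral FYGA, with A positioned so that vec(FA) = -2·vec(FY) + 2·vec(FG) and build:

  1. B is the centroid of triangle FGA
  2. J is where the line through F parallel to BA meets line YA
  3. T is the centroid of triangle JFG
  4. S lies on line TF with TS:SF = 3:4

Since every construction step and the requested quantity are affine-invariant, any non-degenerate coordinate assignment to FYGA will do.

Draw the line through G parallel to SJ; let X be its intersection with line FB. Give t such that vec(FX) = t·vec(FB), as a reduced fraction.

t = 102/53

Set F = (0, 0), Y = (1, 0), G = (0, 1), A = (-2, 2); any affine frame gives the same invariant.
1. B is the centroid of triangle FGA ⇒ B = (-2/3, 1)
2. J is where the line through F parallel to BA meets line YA ⇒ J = (-8, 6)
3. T is the centroid of triangle JFG ⇒ T = (-8/3, 7/3)
4. S lies on line TF with TS:SF = 3:4 ⇒ S = (-32/21, 4/3)
through G parallel to SJ: direction (-136/21, 14/3); meets FB at X = (-68/53, 102/53)
X = F + t·(B−F) with t = 102/53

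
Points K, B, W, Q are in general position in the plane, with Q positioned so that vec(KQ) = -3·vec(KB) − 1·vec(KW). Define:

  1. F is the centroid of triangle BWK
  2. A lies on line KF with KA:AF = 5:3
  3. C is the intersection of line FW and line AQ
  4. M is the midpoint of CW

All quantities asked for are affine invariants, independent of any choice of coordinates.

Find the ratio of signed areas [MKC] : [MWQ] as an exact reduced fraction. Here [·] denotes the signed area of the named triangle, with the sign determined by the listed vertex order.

[MKC]:[MWQ] = 1/8

Work in coordinates with K = (0, 0), B = (1, 0), W = (0, 1), Q = (-3, -1).
1. F is the centroid of triangle BWK ⇒ F = (1/3, 1/3)
2. A lies on line KF with KA:AF = 5:3 ⇒ A = (5/24, 5/24)
3. C is the intersection of line FW and line AQ ⇒ C = (67/183, 49/183)
4. M is the midpoint of CW ⇒ M = (67/366, 116/183)
2·[MKC] = 67/366, 2·[MWQ] = 268/183
[MKC]:[MWQ] = 67/366:268/183 = 1/8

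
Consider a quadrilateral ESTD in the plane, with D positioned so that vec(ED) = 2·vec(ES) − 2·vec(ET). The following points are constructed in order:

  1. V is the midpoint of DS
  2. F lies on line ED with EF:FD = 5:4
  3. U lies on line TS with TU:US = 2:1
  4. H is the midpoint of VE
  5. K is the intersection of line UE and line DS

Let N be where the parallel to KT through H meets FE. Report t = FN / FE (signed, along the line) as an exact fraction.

t = 49/40

Assign E = (0, 0), S = (1, 0), T = (0, 1), D = (2, -2) — the answer is frame-independent, so this choice is without loss of generality.
1. V is the midpoint of DS ⇒ V = (3/2, -1)
2. F lies on line ED with EF:FD = 5:4 ⇒ F = (10/9, -10/9)
3. U lies on line TS with TU:US = 2:1 ⇒ U = (2/3, 1/3)
4. H is the midpoint of VE ⇒ H = (3/4, -1/2)
5. K is the intersection of line UE and line DS ⇒ K = (4/5, 2/5)
through H parallel to KT: direction (-4/5, 3/5); meets FE at N = (-1/4, 1/4)
N = F + t·(E−F) with t = 49/40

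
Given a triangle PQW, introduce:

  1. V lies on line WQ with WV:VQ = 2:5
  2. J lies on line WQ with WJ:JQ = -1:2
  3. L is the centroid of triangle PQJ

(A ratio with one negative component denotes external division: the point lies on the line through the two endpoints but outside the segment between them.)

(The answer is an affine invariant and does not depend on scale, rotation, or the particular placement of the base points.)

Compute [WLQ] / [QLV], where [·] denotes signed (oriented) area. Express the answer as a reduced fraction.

[WLQ]:[QLV] = -7/5

Work in coordinates with P = (0, 0), Q = (1, 0), W = (0, 1).
1. V lies on line WQ with WV:VQ = 2:5 ⇒ V = (2/7, 5/7)
2. J lies on line WQ with WJ:JQ = -1:2 ⇒ J = (-1, 2)
3. L is the centroid of triangle PQJ ⇒ L = (0, 2/3)
2·[WLQ] = 1/3, 2·[QLV] = -5/21
[WLQ]:[QLV] = 1/3:-5/21 = -7/5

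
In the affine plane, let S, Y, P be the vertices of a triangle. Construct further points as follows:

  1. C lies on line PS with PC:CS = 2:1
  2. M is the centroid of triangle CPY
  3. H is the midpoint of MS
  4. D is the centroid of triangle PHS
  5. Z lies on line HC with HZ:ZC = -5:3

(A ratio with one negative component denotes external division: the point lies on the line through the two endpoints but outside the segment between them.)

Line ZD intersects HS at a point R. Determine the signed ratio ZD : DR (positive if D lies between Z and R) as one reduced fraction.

ZD:DR = 3/2

Choose coordinates S = (0, 0), Y = (1, 0), P = (0, 1).
1. C lies on line PS with PC:CS = 2:1 ⇒ C = (0, 1/3)
2. M is the centroid of triangle CPY ⇒ M = (1/3, 4/9)
3. H is the midpoint of MS ⇒ H = (1/6, 2/9)
4. D is the centroid of triangle PHS ⇒ D = (1/18, 11/27)
5. Z lies on line HC with HZ:ZC = -5:3 ⇒ Z = (-1/4, 1/2)
line ZD meets HS at R = (7/27, 28/81)
D = Z + t·(R−Z) with t = 3/5, so ZD:DR = 3/5:2/5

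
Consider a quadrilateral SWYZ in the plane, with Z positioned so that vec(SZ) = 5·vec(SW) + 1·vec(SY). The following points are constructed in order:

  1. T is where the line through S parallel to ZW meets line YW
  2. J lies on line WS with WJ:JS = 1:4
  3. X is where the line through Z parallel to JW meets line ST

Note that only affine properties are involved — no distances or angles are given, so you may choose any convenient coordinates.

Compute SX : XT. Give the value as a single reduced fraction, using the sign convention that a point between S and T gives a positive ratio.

Set S = (0, 0), W = (1, 0), Y = (0, 1), Z = (5, 1); any affine frame gives the same invariant.
1. T is where the line through S parallel to ZW meets line YW ⇒ T = (4/5, 1/5)
2. J lies on line WS with WJ:JS = 1:4 ⇒ J = (4/5, 0)
3. X is where the line through Z parallel to JW meets line ST ⇒ X = (4, 1)
X = S + t·(T−S) with t = 5, so SX:XT = t:(1−t) = 5:-4

SX:XT = -5/4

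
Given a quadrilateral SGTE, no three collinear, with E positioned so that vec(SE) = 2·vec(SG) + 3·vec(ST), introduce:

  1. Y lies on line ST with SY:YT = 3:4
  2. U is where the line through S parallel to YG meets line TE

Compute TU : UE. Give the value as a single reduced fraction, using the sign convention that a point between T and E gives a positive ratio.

Choose coordinates S = (0, 0), G = (1, 0), T = (0, 1), E = (2, 3).
1. Y lies on line ST with SY:YT = 3:4 ⇒ Y = (0, 3/7)
2. U is where the line through S parallel to YG meets line TE ⇒ U = (-7/10, 3/10)
U = T + t·(E−T) with t = -7/20, so TU:UE = t:(1−t) = -7/20:27/20

TU:UE = -7/27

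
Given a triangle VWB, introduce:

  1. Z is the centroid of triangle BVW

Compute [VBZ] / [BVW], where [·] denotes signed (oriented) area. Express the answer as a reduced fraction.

Work in coordinates with V = (0, 0), W = (1, 0), B = (0, 1).
1. Z is the centroid of triangle BVW ⇒ Z = (1/3, 1/3)
2·[VBZ] = -1/3, 2·[BVW] = 1
[VBZ]:[BVW] = -1/3:1 = -1/3

[VBZ]:[BVW] = -1/3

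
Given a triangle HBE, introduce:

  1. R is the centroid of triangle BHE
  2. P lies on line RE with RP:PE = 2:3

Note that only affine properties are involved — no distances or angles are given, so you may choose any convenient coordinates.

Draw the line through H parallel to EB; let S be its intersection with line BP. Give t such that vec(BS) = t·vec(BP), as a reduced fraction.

Work in coordinates with H = (0, 0), B = (1, 0), E = (0, 1).
1. R is the centroid of triangle BHE ⇒ R = (1/3, 1/3)
2. P lies on line RE with RP:PE = 2:3 ⇒ P = (1/5, 3/5)
through H parallel to EB: direction (1, -1); meets BP at S = (-3, 3)
S = B + t·(P−B) with t = 5

t = 5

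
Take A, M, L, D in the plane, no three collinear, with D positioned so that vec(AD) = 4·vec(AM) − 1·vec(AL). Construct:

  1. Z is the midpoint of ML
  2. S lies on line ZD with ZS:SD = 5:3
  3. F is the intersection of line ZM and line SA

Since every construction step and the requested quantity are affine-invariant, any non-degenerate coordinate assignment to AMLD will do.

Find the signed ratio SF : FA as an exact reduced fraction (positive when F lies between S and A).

Work in coordinates with A = (0, 0), M = (1, 0), L = (0, 1), D = (4, -1).
1. Z is the midpoint of ML ⇒ Z = (1/2, 1/2)
2. S lies on line ZD with ZS:SD = 5:3 ⇒ S = (43/16, -7/16)
3. F is the intersection of line ZM and line SA ⇒ F = (43/36, -7/36)
F = S + t·(A−S) with t = 5/9, so SF:FA = t:(1−t) = 5/9:4/9

SF:FA = 5/4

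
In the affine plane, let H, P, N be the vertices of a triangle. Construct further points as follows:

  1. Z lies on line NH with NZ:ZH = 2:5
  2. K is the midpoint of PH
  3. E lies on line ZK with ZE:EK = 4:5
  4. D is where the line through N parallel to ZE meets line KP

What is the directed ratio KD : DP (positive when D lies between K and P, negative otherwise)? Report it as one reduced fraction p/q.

Set H = (0, 0), P = (1, 0), N = (0, 1); any affine frame gives the same invariant.
1. Z lies on line NH with NZ:ZH = 2:5 ⇒ Z = (0, 5/7)
2. K is the midpoint of PH ⇒ K = (1/2, 0)
3. E lies on line ZK with ZE:EK = 4:5 ⇒ E = (2/9, 25/63)
4. D is where the line through N parallel to ZE meets line KP ⇒ D = (7/10, 0)
D = K + t·(P−K) with t = 2/5, so KD:DP = t:(1−t) = 2/5:3/5

KD:DP = 2/3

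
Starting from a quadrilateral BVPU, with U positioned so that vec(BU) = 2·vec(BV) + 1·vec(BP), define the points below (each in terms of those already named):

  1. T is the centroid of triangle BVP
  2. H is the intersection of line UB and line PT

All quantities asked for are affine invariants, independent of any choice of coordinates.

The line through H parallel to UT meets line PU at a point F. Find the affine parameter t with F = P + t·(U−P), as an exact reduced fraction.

Choose coordinates B = (0, 0), V = (1, 0), P = (0, 1), U = (2, 1).
1. T is the centroid of triangle BVP ⇒ T = (1/3, 1/3)
2. H is the intersection of line UB and line PT ⇒ H = (2/5, 1/5)
through H parallel to UT: direction (-5/3, -2/3); meets PU at F = (12/5, 1)
F = P + t·(U−P) with t = 6/5

t = 6/5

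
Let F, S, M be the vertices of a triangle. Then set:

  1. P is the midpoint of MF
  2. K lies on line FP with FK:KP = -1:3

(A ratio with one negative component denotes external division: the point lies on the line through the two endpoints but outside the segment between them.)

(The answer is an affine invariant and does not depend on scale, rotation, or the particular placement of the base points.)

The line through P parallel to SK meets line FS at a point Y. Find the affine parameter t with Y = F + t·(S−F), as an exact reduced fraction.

t = -2

Set F = (0, 0), S = (1, 0), M = (0, 1); any affine frame gives the same invariant.
1. P is the midpoint of MF ⇒ P = (0, 1/2)
2. K lies on line FP with FK:KP = -1:3 ⇒ K = (0, -1/4)
through P parallel to SK: direction (-1, -1/4); meets FS at Y = (-2, 0)
Y = F + t·(S−F) with t = -2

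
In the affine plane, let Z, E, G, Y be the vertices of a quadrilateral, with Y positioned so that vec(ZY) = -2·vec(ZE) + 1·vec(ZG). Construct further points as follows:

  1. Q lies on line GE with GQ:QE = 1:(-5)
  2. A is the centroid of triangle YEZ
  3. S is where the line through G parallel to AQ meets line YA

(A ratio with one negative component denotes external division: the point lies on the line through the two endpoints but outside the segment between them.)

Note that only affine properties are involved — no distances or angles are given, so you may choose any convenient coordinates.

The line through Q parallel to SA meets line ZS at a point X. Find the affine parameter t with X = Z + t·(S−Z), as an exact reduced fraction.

Assign Z = (0, 0), E = (1, 0), G = (0, 1), Y = (-2, 1) — the answer is frame-independent, so this choice is without loss of generality.
1. Q lies on line GE with GQ:QE = 1:(-5) ⇒ Q = (-1/4, 5/4)
2. A is the centroid of triangle YEZ ⇒ A = (-1/3, 1/3)
3. S is where the line through G parallel to AQ meets line YA ⇒ S = (-4/57, 13/57)
through Q parallel to SA: direction (-5/19, 2/19); meets ZS at X = (-23/57, 299/228)
X = Z + t·(S−Z) with t = 23/4

t = 23/4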